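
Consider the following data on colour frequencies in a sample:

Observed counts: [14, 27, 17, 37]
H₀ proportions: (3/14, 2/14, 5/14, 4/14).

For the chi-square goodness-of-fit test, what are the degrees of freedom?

degrees of freedom = 3

df = k − 1 = 4 − 1 = 3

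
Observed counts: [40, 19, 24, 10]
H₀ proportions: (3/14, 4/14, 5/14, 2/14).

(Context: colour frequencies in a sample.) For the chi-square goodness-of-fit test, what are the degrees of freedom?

degrees of freedom = 3

df = k − 1 = 4 − 1 = 3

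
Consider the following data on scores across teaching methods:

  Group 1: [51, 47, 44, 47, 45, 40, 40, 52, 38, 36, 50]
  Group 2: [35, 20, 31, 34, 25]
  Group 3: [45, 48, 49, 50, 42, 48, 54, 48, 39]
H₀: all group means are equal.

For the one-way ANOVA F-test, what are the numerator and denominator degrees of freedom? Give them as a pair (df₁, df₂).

k = 3 groups, N = 25 total
df = (k−1, N−k) = (3−1, 25−3) = (2, 22)

degrees of freedom = [2, 22]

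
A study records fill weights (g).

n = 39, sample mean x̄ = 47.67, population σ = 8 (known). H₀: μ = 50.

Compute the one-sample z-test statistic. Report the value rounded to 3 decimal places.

SE = σ/√n = 8/√39 = 1.2810
z = (x̄−μ₀)/SE = (47.67−50)/1.2810 = -1.8189

test statistic = -1.819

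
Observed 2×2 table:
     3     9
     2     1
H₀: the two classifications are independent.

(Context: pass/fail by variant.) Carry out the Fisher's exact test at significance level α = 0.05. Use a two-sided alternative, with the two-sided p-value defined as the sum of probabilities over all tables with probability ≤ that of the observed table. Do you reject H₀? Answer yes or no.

Margins: r₁=12, r₂=3, c₁=5, c₂=10, n=15
p_obs = C(12,3)·C(3,2)/C(15,5); sum pmf over tables with pmf ≤ p_obs
p-value (two-sided) = 0.24176
At α=0.05: p ≥ α → fail to reject H₀

reject H₀: no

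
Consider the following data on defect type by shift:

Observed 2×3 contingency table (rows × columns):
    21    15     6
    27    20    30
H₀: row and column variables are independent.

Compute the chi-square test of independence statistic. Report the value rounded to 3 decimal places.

Row totals [42, 77], col totals [48, 35, 36], n=119
χ² = (21−16.94)²/16.94 + (15−12.35)²/12.35 + (6−12.71)²/12.71 + (27−31.06)²/31.06 + (20−22.65)²/22.65 + (30−23.29)²/23.29 = 7.8492
df = 2

test statistic = 7.849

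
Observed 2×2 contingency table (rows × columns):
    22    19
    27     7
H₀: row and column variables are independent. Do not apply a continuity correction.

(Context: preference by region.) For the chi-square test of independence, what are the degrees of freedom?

df = (r−1)(c−1) = (2−1)·(2−1) = 1

degrees of freedom = 1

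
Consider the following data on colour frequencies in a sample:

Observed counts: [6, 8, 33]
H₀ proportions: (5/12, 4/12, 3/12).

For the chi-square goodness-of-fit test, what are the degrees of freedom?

degrees of freedom = 2

df = k − 1 = 3 − 1 = 2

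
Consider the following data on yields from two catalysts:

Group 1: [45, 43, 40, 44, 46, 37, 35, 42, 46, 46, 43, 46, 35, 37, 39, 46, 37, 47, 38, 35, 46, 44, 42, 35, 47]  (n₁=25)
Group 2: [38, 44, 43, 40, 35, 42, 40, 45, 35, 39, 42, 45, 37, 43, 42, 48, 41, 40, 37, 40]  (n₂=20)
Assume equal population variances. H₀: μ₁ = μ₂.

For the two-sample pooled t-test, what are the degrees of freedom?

df = n₁ + n₂ − 2 = 25 + 20 − 2 = 43

degrees of freedom = 43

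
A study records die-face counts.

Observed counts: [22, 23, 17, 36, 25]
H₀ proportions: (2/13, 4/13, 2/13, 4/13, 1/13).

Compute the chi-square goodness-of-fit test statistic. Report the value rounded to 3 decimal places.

n = 123; E_i = n·p_i = [18.92, 37.85, 18.92, 37.85, 9.46]
χ² = (22−18.92)²/18.92 + (23−37.85)²/37.85 + (17−18.92)²/18.92 + (36−37.85)²/37.85 + (25−9.46)²/9.46 = 32.1280
df = 4

test statistic = 32.128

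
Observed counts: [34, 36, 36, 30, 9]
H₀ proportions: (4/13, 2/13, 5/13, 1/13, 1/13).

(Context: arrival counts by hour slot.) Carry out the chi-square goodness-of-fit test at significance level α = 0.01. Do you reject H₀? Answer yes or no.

reject H₀: yes

n = 145; E_i = n·p_i = [44.62, 22.31, 55.77, 11.15, 11.15]
χ² = (34−44.62)²/44.62 + (36−22.31)²/22.31 + (36−55.77)²/55.77 + (30−11.15)²/11.15 + (9−11.15)²/11.15 = 50.1972
df = 4
p-value (upper-tail) = 0.00000
At α=0.01: p < α → reject H₀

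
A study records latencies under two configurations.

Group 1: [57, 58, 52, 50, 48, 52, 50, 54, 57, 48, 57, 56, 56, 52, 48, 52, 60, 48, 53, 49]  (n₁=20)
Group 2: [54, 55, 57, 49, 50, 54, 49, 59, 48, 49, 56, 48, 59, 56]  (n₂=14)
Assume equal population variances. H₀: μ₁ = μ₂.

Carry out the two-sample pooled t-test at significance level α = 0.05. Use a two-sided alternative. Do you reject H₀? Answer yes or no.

reject H₀: no

x̄₁=52.850, s₁=3.829, n₁=20
x̄₂=53.071, s₂=4.104, n₂=14
s_p² = [19·3.829² + 13·4.104²]/32 = 15.5462
SE = √(s_p²·(1/20+1/14)) = 1.3740
t = (52.850−53.071)/1.3740 = -0.1612
df = 32
p-value (two-sided) = 0.87298
At α=0.05: p ≥ α → fail to reject H₀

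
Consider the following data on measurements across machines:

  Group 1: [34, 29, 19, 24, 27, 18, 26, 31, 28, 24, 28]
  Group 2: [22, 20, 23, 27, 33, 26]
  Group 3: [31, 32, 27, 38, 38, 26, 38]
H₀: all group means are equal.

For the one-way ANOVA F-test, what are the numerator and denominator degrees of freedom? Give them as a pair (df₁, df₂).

k = 3 groups, N = 24 total
df = (k−1, N−k) = (3−1, 24−3) = (2, 21)

degrees of freedom = [2, 21]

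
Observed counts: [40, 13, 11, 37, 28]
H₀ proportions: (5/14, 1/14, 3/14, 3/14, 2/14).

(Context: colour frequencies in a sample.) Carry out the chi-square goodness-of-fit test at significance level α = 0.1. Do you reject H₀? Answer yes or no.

n = 129; E_i = n·p_i = [46.07, 9.21, 27.64, 27.64, 18.43]
χ² = (40−46.07)²/46.07 + (13−9.21)²/9.21 + (11−27.64)²/27.64 + (37−27.64)²/27.64 + (28−18.43)²/18.43 = 20.5142
df = 4
p-value (upper-tail) = 0.00040
At α=0.1: p < α → reject H₀

reject H₀: yes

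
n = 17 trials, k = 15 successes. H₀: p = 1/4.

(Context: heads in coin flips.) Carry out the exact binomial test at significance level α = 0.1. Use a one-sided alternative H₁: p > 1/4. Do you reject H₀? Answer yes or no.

Exact binomial: n=17, k=15, p₀=1/4=0.2500
P(X≥15) from Σ C(n,i)·p₀^i·(1−p₀)^(n−i)
p-value (one-sided, H₁ greater) = 0.00000
At α=0.1: p < α → reject H₀

reject H₀: yes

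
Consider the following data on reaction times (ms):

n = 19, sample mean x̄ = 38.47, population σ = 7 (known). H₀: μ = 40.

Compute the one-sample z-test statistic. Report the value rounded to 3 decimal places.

test statistic = -0.953

SE = σ/√n = 7/√19 = 1.6059
z = (x̄−μ₀)/SE = (38.47−40)/1.6059 = -0.9527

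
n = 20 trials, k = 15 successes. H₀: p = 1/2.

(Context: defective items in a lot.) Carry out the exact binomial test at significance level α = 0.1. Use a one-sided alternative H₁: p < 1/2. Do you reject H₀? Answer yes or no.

reject H₀: no

Exact binomial: n=20, k=15, p₀=1/2=0.5000
P(X≤15) from Σ C(n,i)·p₀^i·(1−p₀)^(n−i)
p-value (one-sided, H₁ less) = 0.99409
At α=0.1: p ≥ α → fail to reject H₀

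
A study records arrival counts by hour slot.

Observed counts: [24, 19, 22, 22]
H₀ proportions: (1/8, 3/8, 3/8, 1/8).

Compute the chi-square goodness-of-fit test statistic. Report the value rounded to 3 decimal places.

n = 87; E_i = n·p_i = [10.88, 32.62, 32.62, 10.88]
χ² = (24−10.88)²/10.88 + (19−32.62)²/32.62 + (22−32.62)²/32.62 + (22−10.88)²/10.88 = 36.3716
df = 3

test statistic = 36.372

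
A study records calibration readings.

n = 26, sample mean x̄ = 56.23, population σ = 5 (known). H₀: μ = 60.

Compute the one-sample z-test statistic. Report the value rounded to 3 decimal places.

SE = σ/√n = 5/√26 = 0.9806
z = (x̄−μ₀)/SE = (56.23−60)/0.9806 = -3.8447

test statistic = -3.845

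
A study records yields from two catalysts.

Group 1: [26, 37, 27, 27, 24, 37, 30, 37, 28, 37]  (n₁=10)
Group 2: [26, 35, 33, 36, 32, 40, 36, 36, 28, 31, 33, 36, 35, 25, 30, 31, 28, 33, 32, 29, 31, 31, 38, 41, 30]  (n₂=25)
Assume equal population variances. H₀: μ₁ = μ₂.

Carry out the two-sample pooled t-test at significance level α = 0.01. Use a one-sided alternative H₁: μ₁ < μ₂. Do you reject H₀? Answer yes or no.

reject H₀: no

x̄₁=31.000, s₁=5.375, n₁=10
x̄₂=32.640, s₂=4.051, n₂=25
s_p² = [9·5.375² + 24·4.051²]/33 = 19.8109
SE = √(s_p²·(1/10+1/25)) = 1.6654
t = (31.000−32.640)/1.6654 = -0.9848
df = 33
p-value (one-sided, H₁ less) = 0.16596
At α=0.01: p ≥ α → fail to reject H₀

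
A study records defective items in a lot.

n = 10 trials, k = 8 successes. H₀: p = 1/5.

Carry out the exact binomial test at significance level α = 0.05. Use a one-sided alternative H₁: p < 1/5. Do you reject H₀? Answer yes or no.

Exact binomial: n=10, k=8, p₀=1/5=0.2000
P(X≤8) from Σ C(n,i)·p₀^i·(1−p₀)^(n−i)
p-value (one-sided, H₁ less) = 1.00000
At α=0.05: p ≥ α → fail to reject H₀

reject H₀: no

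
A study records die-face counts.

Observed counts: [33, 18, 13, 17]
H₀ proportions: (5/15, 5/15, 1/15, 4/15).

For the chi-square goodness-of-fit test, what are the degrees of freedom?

degrees of freedom = 3

df = k − 1 = 4 − 1 = 3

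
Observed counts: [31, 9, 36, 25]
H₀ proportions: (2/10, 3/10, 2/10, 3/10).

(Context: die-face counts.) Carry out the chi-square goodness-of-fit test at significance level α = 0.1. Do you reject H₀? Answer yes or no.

reject H₀: yes

n = 101; E_i = n·p_i = [20.20, 30.30, 20.20, 30.30]
χ² = (31−20.20)²/20.20 + (9−30.30)²/30.30 + (36−20.20)²/20.20 + (25−30.30)²/30.30 = 34.0330
df = 3
p-value (upper-tail) = 0.00000
At α=0.1: p < α → reject H₀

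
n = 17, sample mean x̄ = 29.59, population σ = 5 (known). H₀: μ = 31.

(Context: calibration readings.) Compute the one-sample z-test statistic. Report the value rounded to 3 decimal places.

SE = σ/√n = 5/√17 = 1.2127
z = (x̄−μ₀)/SE = (29.59−31)/1.2127 = -1.1627

test statistic = -1.163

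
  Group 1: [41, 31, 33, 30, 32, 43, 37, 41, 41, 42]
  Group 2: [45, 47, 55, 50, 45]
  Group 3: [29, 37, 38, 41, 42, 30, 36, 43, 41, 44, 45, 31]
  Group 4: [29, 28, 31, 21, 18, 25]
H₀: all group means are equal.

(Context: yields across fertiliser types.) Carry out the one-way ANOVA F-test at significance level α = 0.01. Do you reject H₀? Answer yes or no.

Group means [37.10, 48.40, 38.08, 25.33], grand mean 37.030
SSB = Σnᵢ(x̄ᵢ−x̄)² = 1480.620; SSW = ΣΣ(x−x̄ᵢ)² = 774.350
MSB = 1480.620/3 = 493.5399; MSW = 774.350/29 = 26.7017
F = MSB/MSW = 18.4834
df = (3, 29)
p-value (upper-tail) = 0.00000
At α=0.01: p < α → reject H₀

reject H₀: yes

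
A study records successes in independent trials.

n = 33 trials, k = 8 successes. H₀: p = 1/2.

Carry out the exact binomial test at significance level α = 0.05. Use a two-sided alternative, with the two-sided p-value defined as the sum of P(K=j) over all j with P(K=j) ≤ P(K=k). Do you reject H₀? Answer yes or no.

reject H₀: yes

Exact binomial: n=33, k=8, p₀=1/2=0.5000
P(X=j) = C(n,j)·p₀^j·(1−p₀)^(n−j); p = Σ P(X=j) over j with P(X=j) ≤ P(X=8)
p-value (two-sided) = 0.00455
At α=0.05: p < α → reject H₀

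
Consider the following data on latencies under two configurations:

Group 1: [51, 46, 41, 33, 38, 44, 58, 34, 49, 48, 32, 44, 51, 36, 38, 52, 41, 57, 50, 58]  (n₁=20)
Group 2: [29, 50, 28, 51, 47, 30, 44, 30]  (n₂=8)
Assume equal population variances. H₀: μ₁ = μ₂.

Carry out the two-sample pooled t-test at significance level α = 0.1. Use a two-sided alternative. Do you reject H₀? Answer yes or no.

reject H₀: yes

x̄₁=45.050, s₁=8.275, n₁=20
x̄₂=38.625, s₂=10.253, n₂=8
s_p² = [19·8.275² + 7·10.253²]/26 = 78.3394
SE = √(s_p²·(1/20+1/8)) = 3.7026
t = (45.050−38.625)/3.7026 = 1.7353
df = 26
p-value (two-sided) = 0.09454
At α=0.1: p < α → reject H₀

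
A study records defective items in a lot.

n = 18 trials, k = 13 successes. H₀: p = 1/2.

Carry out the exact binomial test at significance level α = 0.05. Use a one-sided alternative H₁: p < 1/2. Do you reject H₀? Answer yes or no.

reject H₀: no

Exact binomial: n=18, k=13, p₀=1/2=0.5000
P(X≤13) from Σ C(n,i)·p₀^i·(1−p₀)^(n−i)
p-value (one-sided, H₁ less) = 0.98456
At α=0.05: p ≥ α → fail to reject H₀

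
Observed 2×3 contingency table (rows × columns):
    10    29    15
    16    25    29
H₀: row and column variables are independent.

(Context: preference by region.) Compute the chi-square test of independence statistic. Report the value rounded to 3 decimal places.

Row totals [54, 70], col totals [26, 54, 44], n=124
χ² = (10−11.32)²/11.32 + (29−23.52)²/23.52 + (15−19.16)²/19.16 + (16−14.68)²/14.68 + (25−30.48)²/30.48 + (29−24.84)²/24.84 = 4.1399
df = 2

test statistic = 4.140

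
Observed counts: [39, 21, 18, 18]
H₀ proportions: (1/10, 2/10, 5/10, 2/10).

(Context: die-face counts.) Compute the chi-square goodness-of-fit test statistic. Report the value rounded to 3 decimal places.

test statistic = 109.031

n = 96; E_i = n·p_i = [9.60, 19.20, 48.00, 19.20]
χ² = (39−9.60)²/9.60 + (21−19.20)²/19.20 + (18−48.00)²/48.00 + (18−19.20)²/19.20 = 109.0312
df = 3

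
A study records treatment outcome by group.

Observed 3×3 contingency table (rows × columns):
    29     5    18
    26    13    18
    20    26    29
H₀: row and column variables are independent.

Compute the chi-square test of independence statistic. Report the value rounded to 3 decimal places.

Row totals [52, 57, 75], col totals [75, 44, 65], n=184
χ² = (29−21.20)²/21.20 + (5−12.43)²/12.43 + (18−18.37)²/18.37 + (26−23.23)²/23.23 + (13−13.63)²/13.63 + (18−20.14)²/20.14 + (20−30.57)²/30.57 + (26−17.93)²/17.93 + (29−26.49)²/26.49 = 15.4303
df = 4

test statistic = 15.430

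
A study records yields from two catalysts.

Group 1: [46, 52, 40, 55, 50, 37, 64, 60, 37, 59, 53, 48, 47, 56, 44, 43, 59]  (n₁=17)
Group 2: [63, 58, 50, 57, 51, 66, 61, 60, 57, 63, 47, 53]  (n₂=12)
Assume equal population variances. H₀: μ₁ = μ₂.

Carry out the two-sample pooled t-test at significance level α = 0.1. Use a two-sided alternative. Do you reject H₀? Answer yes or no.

reject H₀: yes

x̄₁=50.000, s₁=8.231, n₁=17
x̄₂=57.167, s₂=5.875, n₂=12
s_p² = [16·8.231² + 11·5.875²]/27 = 54.2099
SE = √(s_p²·(1/17+1/12)) = 2.7760
t = (50.000−57.167)/2.7760 = -2.5816
df = 27
p-value (two-sided) = 0.01558
At α=0.1: p < α → reject H₀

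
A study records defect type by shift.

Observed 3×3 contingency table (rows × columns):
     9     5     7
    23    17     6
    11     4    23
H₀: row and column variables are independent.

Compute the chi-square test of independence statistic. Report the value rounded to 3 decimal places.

Row totals [21, 46, 38], col totals [43, 26, 36], n=105
χ² = (9−8.60)²/8.60 + (5−5.20)²/5.20 + (7−7.20)²/7.20 + (23−18.84)²/18.84 + (17−11.39)²/11.39 + (6−15.77)²/15.77 + (11−15.56)²/15.56 + (4−9.41)²/9.41 + (23−13.03)²/13.03 = 21.8468
df = 4

test statistic = 21.847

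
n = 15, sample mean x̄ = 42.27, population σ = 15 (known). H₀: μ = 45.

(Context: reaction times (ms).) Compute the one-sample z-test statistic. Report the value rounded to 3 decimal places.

SE = σ/√n = 15/√15 = 3.8730
z = (x̄−μ₀)/SE = (42.27−45)/3.8730 = -0.7049

test statistic = -0.705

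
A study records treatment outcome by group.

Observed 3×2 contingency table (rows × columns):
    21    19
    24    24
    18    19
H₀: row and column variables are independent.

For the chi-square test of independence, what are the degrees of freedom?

df = (r−1)(c−1) = (3−1)·(2−1) = 2

degrees of freedom = 2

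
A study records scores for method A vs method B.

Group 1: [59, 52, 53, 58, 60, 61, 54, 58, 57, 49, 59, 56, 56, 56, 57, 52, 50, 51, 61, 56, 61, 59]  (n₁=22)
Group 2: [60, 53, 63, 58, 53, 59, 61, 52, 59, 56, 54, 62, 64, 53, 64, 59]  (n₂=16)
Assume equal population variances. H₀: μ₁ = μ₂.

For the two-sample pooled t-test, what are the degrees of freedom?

df = n₁ + n₂ − 2 = 22 + 16 − 2 = 36

degrees of freedom = 36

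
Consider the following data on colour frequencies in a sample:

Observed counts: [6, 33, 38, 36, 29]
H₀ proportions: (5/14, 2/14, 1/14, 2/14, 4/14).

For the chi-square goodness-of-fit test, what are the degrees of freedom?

degrees of freedom = 4

df = k − 1 = 5 − 1 = 4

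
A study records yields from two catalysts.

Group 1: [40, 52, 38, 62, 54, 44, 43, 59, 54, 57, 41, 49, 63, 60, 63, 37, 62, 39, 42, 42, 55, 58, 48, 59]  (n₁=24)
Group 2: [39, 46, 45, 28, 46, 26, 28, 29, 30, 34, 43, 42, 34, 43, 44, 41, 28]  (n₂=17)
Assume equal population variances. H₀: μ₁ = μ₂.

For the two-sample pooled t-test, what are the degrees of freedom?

df = n₁ + n₂ − 2 = 24 + 17 − 2 = 39

degrees of freedom = 39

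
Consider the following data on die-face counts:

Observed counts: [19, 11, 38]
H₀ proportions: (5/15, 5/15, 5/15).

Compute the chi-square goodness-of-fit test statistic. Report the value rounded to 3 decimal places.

n = 68; E_i = n·p_i = [22.67, 22.67, 22.67]
χ² = (19−22.67)²/22.67 + (11−22.67)²/22.67 + (38−22.67)²/22.67 = 16.9706
df = 2

test statistic = 16.971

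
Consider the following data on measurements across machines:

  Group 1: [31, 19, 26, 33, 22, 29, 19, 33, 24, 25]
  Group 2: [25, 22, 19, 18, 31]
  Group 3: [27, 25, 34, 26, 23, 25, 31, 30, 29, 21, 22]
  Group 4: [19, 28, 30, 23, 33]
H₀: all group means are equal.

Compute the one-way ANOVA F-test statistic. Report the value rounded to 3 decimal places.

test statistic = 0.705

Group means [26.10, 23.00, 26.64, 26.60], grand mean 25.871
SSB = Σnᵢ(x̄ᵢ−x̄)² = 50.838; SSW = ΣΣ(x−x̄ᵢ)² = 648.645
MSB = 50.838/3 = 16.9461; MSW = 648.645/27 = 24.0239
F = MSB/MSW = 0.7054
df = (3, 27)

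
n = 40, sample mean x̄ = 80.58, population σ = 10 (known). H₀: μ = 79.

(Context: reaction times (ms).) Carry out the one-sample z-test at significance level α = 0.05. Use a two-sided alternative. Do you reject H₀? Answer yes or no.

reject H₀: no

SE = σ/√n = 10/√40 = 1.5811
z = (x̄−μ₀)/SE = (80.58−79)/1.5811 = 0.9993
p-value (two-sided) = 0.31766
At α=0.05: p ≥ α → fail to reject H₀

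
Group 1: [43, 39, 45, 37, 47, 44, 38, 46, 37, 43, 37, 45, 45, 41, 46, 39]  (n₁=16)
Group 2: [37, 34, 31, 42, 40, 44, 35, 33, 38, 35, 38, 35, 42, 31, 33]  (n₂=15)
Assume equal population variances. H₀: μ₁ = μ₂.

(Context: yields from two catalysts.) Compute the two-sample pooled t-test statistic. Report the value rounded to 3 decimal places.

test statistic = 3.942

x̄₁=42.000, s₁=3.651, n₁=16
x̄₂=36.533, s₂=4.068, n₂=15
s_p² = [15·3.651² + 14·4.068²]/29 = 14.8874
SE = √(s_p²·(1/16+1/15)) = 1.3867
t = (42.000−36.533)/1.3867 = 3.9422
df = 29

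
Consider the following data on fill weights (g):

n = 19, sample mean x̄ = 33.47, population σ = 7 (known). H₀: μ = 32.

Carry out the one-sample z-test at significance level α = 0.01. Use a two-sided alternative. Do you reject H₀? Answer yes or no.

SE = σ/√n = 7/√19 = 1.6059
z = (x̄−μ₀)/SE = (33.47−32)/1.6059 = 0.9154
p-value (two-sided) = 0.36000
At α=0.01: p ≥ α → fail to reject H₀

reject H₀: no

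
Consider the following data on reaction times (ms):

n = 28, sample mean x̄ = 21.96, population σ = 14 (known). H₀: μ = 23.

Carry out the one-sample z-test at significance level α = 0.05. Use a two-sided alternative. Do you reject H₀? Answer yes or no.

reject H₀: no

SE = σ/√n = 14/√28 = 2.6458
z = (x̄−μ₀)/SE = (21.96−23)/2.6458 = -0.3931
p-value (two-sided) = 0.69426
At α=0.05: p ≥ α → fail to reject H₀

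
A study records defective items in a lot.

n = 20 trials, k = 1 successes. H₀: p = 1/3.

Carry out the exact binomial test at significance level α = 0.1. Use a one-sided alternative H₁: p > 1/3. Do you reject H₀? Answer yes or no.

Exact binomial: n=20, k=1, p₀=1/3=0.3333
P(X≥1) from Σ C(n,i)·p₀^i·(1−p₀)^(n−i)
p-value (one-sided, H₁ greater) = 0.99970
At α=0.1: p ≥ α → fail to reject H₀

reject H₀: no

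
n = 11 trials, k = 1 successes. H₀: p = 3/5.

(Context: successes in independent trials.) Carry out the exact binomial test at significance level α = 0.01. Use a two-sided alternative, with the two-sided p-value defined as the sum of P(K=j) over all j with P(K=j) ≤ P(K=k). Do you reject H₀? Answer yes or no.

reject H₀: yes

Exact binomial: n=11, k=1, p₀=3/5=0.6000
P(X=j) = C(n,j)·p₀^j·(1−p₀)^(n−j); p = Σ P(X=j) over j with P(X=j) ≤ P(X=1)
p-value (two-sided) = 0.00073
At α=0.01: p < α → reject H₀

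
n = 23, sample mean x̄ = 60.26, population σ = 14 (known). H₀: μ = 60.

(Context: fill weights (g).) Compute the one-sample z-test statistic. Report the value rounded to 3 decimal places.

test statistic = 0.089

SE = σ/√n = 14/√23 = 2.9192
z = (x̄−μ₀)/SE = (60.26−60)/2.9192 = 0.0891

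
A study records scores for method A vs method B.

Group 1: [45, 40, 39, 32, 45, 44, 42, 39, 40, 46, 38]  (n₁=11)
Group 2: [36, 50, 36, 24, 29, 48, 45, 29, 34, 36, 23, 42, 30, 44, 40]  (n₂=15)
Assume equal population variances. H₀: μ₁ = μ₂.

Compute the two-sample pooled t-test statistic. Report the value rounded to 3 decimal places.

test statistic = 1.639

x̄₁=40.909, s₁=4.085, n₁=11
x̄₂=36.400, s₂=8.390, n₂=15
s_p² = [10·4.085² + 14·8.390²]/24 = 48.0212
SE = √(s_p²·(1/11+1/15)) = 2.7508
t = (40.909−36.400)/2.7508 = 1.6392
df = 24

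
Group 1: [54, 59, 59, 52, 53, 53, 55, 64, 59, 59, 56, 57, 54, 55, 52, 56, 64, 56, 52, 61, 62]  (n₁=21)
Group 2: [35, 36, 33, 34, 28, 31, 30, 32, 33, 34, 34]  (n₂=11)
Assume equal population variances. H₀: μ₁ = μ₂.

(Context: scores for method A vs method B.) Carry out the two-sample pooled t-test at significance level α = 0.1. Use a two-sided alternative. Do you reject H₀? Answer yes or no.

x̄₁=56.762, s₁=3.807, n₁=21
x̄₂=32.727, s₂=2.328, n₂=11
s_p² = [20·3.807² + 10·2.328²]/30 = 11.4664
SE = √(s_p²·(1/21+1/11)) = 1.2603
t = (56.762−32.727)/1.2603 = 19.0702
df = 30
p-value (two-sided) = 0.00000
At α=0.1: p < α → reject H₀

reject H₀: yes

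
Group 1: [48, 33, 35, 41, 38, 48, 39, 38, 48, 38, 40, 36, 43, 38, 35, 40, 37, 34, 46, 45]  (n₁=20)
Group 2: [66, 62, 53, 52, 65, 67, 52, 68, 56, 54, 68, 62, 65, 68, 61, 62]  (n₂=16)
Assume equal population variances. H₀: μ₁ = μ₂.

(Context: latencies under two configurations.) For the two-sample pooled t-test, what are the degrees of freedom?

df = n₁ + n₂ − 2 = 20 + 16 − 2 = 34

degrees of freedom = 34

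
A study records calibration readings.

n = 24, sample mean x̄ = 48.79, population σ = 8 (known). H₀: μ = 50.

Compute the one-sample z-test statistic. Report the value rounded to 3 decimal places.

SE = σ/√n = 8/√24 = 1.6330
z = (x̄−μ₀)/SE = (48.79−50)/1.6330 = -0.7410

test statistic = -0.741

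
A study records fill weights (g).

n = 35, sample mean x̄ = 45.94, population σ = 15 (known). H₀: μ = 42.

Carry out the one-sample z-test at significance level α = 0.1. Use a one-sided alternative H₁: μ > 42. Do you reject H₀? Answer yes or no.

reject H₀: yes

SE = σ/√n = 15/√35 = 2.5355
z = (x̄−μ₀)/SE = (45.94−42)/2.5355 = 1.5540
p-value (one-sided, H₁ greater) = 0.06010
At α=0.1: p < α → reject H₀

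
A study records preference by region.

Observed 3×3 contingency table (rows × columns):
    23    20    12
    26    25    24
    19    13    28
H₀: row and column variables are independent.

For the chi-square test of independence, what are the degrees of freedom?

degrees of freedom = 4

df = (r−1)(c−1) = (3−1)·(3−1) = 4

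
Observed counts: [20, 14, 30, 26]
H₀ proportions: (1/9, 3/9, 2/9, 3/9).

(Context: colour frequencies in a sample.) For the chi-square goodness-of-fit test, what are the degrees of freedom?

df = k − 1 = 4 − 1 = 3

degrees of freedom = 3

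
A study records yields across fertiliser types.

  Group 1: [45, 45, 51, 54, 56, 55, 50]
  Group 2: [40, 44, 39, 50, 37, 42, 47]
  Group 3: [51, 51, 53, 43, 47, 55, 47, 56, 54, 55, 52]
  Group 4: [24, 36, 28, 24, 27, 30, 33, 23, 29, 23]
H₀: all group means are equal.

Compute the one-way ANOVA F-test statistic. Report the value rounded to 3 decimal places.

Group means [50.86, 42.71, 51.27, 27.70], grand mean 42.743
SSB = Σnᵢ(x̄ᵢ−x̄)² = 3524.118; SSW = ΣΣ(x−x̄ᵢ)² = 592.568
MSB = 3524.118/3 = 1174.7061; MSW = 592.568/31 = 19.1151
F = MSB/MSW = 61.4544
df = (3, 31)

test statistic = 61.454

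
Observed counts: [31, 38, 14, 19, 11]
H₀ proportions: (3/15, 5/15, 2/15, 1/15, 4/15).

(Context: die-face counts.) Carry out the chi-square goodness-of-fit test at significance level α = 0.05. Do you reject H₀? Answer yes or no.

reject H₀: yes

n = 113; E_i = n·p_i = [22.60, 37.67, 15.07, 7.53, 30.13]
χ² = (31−22.60)²/22.60 + (38−37.67)²/37.67 + (14−15.07)²/15.07 + (19−7.53)²/7.53 + (11−30.13)²/30.13 = 32.8031
df = 4
p-value (upper-tail) = 0.00000
At α=0.05: p < α → reject H₀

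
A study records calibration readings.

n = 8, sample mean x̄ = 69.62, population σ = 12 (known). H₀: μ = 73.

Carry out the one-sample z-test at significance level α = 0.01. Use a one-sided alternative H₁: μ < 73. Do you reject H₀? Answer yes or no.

SE = σ/√n = 12/√8 = 4.2426
z = (x̄−μ₀)/SE = (69.62−73)/4.2426 = -0.7967
p-value (one-sided, H₁ less) = 0.21282
At α=0.01: p ≥ α → fail to reject H₀

reject H₀: no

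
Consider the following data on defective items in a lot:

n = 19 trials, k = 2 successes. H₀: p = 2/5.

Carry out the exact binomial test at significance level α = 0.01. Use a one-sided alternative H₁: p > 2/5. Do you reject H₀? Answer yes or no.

reject H₀: no

Exact binomial: n=19, k=2, p₀=2/5=0.4000
P(X≥2) from Σ C(n,i)·p₀^i·(1−p₀)^(n−i)
p-value (one-sided, H₁ greater) = 0.99917
At α=0.01: p ≥ α → fail to reject H₀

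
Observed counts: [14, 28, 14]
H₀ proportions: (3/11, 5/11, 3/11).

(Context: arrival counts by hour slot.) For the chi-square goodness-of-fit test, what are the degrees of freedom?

degrees of freedom = 2

df = k − 1 = 3 − 1 = 2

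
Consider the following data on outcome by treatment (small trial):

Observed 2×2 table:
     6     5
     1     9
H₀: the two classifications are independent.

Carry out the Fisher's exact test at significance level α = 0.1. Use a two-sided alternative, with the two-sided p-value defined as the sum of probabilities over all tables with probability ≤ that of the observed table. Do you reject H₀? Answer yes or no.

Margins: r₁=11, r₂=10, c₁=7, c₂=14, n=21
p_obs = C(11,6)·C(10,1)/C(21,7); sum pmf over tables with pmf ≤ p_obs
p-value (two-sided) = 0.06347
At α=0.1: p < α → reject H₀

reject H₀: yes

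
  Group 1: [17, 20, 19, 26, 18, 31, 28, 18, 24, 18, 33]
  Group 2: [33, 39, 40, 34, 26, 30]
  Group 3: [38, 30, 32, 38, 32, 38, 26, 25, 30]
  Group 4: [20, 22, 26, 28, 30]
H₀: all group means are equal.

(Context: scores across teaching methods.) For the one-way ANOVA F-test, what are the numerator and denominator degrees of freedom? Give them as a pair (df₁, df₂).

degrees of freedom = [3, 27]

k = 4 groups, N = 31 total
df = (k−1, N−k) = (4−1, 31−4) = (3, 27)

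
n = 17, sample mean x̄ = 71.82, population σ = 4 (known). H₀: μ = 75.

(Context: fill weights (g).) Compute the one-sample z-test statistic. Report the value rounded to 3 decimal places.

test statistic = -3.278

SE = σ/√n = 4/√17 = 0.9701
z = (x̄−μ₀)/SE = (71.82−75)/0.9701 = -3.2779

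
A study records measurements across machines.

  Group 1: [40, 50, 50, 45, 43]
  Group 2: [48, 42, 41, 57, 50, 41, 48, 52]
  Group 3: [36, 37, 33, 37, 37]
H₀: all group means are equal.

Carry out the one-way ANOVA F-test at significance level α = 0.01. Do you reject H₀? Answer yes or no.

Group means [45.60, 47.38, 36.00], grand mean 43.722
SSB = Σnᵢ(x̄ᵢ−x̄)² = 422.536; SSW = ΣΣ(x−x̄ᵢ)² = 321.075
MSB = 422.536/2 = 211.2681; MSW = 321.075/15 = 21.4050
F = MSB/MSW = 9.8700
df = (2, 15)
p-value (upper-tail) = 0.00184
At α=0.01: p < α → reject H₀

reject H₀: yes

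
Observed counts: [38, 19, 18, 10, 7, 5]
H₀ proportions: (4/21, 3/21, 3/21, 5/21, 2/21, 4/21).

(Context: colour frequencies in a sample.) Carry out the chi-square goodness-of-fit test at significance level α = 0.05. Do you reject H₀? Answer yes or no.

n = 97; E_i = n·p_i = [18.48, 13.86, 13.86, 23.10, 9.24, 18.48]
χ² = (38−18.48)²/18.48 + (19−13.86)²/13.86 + (18−13.86)²/13.86 + (10−23.10)²/23.10 + (7−9.24)²/9.24 + (5−18.48)²/18.48 = 41.5747
df = 5
p-value (upper-tail) = 0.00000
At α=0.05: p < α → reject H₀

reject H₀: yes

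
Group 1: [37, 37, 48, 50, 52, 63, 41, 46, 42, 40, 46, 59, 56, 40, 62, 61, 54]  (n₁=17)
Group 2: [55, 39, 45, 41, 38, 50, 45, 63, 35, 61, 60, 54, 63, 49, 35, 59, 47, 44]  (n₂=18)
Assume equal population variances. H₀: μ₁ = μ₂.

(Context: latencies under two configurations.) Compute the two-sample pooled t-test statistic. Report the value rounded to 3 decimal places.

test statistic = 0.001

x̄₁=49.059, s₁=8.927, n₁=17
x̄₂=49.056, s₂=9.570, n₂=18
s_p² = [16·8.927² + 17·9.570²]/33 = 85.8147
SE = √(s_p²·(1/17+1/18)) = 3.1330
t = (49.059−49.056)/3.1330 = 0.0010
df = 33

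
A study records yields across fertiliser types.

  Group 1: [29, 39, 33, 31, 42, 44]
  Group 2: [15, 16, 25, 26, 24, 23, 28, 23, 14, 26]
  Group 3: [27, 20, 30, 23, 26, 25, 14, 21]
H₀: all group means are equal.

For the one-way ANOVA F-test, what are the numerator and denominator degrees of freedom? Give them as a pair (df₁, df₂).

k = 3 groups, N = 24 total
df = (k−1, N−k) = (3−1, 24−3) = (2, 21)

degrees of freedom = [2, 21]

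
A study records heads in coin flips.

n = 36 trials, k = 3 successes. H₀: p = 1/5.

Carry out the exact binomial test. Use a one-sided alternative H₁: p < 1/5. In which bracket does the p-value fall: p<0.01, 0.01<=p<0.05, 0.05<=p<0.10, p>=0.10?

Exact binomial: n=36, k=3, p₀=1/5=0.2000
P(X≤3) from Σ C(n,i)·p₀^i·(1−p₀)^(n−i)
p-value (one-sided, H₁ less) = 0.05223
→ bracket: 0.05<=p<0.10

p-value bracket: 0.05<=p<0.10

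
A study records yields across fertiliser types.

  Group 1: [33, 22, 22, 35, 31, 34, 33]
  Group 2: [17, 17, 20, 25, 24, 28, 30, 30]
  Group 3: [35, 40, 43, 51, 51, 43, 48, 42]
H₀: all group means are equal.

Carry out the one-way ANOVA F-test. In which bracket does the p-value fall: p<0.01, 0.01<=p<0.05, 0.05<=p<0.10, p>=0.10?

Group means [30.00, 23.88, 44.12], grand mean 32.783
SSB = Σnᵢ(x̄ᵢ−x̄)² = 1718.163; SSW = ΣΣ(x−x̄ᵢ)² = 607.750
MSB = 1718.163/2 = 859.0815; MSW = 607.750/20 = 30.3875
F = MSB/MSW = 28.2709
df = (2, 20)
p-value (upper-tail) = 0.00000
→ bracket: p<0.01

p-value bracket: p<0.01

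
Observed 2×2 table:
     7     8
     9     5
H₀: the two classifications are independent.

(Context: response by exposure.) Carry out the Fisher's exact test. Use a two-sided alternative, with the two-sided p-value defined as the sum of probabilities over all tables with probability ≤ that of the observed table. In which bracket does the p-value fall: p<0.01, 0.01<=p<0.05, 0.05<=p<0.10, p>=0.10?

p-value bracket: p>=0.10

Margins: r₁=15, r₂=14, c₁=16, c₂=13, n=29
p_obs = C(15,7)·C(14,9)/C(29,16); sum pmf over tables with pmf ≤ p_obs
p-value (two-sided) = 0.46214
→ bracket: p>=0.10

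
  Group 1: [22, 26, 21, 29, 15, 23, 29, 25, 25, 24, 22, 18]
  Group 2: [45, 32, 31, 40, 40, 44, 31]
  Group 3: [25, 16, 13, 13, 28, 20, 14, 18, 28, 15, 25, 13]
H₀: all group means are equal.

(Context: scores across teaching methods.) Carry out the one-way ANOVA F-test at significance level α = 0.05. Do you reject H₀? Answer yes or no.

reject H₀: yes

Group means [23.25, 37.57, 19.00], grand mean 24.839
SSB = Σnᵢ(x̄ᵢ−x̄)² = 1574.229; SSW = ΣΣ(x−x̄ᵢ)² = 803.964
MSB = 1574.229/2 = 787.1146; MSW = 803.964/28 = 28.7130
F = MSB/MSW = 27.4132
df = (2, 28)
p-value (upper-tail) = 0.00000
At α=0.05: p < α → reject H₀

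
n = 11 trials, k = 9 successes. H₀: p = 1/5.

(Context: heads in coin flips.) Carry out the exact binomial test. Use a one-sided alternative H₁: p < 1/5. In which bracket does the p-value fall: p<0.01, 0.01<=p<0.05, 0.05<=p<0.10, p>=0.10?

Exact binomial: n=11, k=9, p₀=1/5=0.2000
P(X≤9) from Σ C(n,i)·p₀^i·(1−p₀)^(n−i)
p-value (one-sided, H₁ less) = 1.00000
→ bracket: p>=0.10

p-value bracket: p>=0.10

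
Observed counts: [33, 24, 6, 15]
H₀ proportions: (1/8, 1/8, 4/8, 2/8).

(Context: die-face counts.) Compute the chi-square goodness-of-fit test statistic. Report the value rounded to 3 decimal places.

n = 78; E_i = n·p_i = [9.75, 9.75, 39.00, 19.50]
χ² = (33−9.75)²/9.75 + (24−9.75)²/9.75 + (6−39.00)²/39.00 + (15−19.50)²/19.50 = 105.2308
df = 3

test statistic = 105.231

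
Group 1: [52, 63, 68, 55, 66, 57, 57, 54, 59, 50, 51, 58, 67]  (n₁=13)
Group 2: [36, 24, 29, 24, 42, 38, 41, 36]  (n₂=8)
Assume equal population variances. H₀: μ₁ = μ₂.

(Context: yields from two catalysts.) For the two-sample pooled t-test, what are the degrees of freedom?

degrees of freedom = 19

df = n₁ + n₂ − 2 = 13 + 8 − 2 = 19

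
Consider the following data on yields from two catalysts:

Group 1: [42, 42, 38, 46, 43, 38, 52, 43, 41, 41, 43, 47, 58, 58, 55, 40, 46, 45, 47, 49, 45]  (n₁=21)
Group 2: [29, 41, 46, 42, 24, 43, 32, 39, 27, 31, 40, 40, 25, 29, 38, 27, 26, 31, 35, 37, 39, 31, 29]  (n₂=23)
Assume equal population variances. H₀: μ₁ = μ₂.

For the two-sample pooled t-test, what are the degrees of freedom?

df = n₁ + n₂ − 2 = 21 + 23 − 2 = 42

degrees of freedom = 42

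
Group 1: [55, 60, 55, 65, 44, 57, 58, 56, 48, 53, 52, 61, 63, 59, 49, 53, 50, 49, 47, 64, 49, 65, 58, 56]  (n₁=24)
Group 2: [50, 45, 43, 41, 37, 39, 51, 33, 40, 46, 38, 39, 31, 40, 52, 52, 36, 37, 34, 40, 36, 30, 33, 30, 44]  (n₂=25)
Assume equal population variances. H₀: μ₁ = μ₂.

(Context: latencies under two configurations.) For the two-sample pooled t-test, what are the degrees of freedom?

degrees of freedom = 47

df = n₁ + n₂ − 2 = 24 + 25 − 2 = 47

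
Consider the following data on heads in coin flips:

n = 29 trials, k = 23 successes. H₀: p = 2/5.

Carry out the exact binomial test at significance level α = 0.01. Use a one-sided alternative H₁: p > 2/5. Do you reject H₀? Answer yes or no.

Exact binomial: n=29, k=23, p₀=2/5=0.4000
P(X≥23) from Σ C(n,i)·p₀^i·(1−p₀)^(n−i)
p-value (one-sided, H₁ greater) = 0.00002
At α=0.01: p < α → reject H₀

reject H₀: yes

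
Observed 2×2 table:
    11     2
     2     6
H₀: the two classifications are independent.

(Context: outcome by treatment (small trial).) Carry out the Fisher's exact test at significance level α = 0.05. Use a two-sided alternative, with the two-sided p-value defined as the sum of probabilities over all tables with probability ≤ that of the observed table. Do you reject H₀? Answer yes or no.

reject H₀: yes

Margins: r₁=13, r₂=8, c₁=13, c₂=8, n=21
p_obs = C(13,11)·C(8,2)/C(21,13); sum pmf over tables with pmf ≤ p_obs
p-value (two-sided) = 0.01757
At α=0.05: p < α → reject H₀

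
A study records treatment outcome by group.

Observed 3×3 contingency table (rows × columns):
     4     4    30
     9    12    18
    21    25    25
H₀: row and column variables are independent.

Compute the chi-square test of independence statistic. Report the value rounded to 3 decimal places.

Row totals [38, 39, 71], col totals [34, 41, 73], n=148
χ² = (4−8.73)²/8.73 + (4−10.53)²/10.53 + (30−18.74)²/18.74 + (9−8.96)²/8.96 + (12−10.80)²/10.80 + (18−19.24)²/19.24 + (21−16.31)²/16.31 + (25−19.67)²/19.67 + (25−35.02)²/35.02 = 19.2422
df = 4

test statistic = 19.242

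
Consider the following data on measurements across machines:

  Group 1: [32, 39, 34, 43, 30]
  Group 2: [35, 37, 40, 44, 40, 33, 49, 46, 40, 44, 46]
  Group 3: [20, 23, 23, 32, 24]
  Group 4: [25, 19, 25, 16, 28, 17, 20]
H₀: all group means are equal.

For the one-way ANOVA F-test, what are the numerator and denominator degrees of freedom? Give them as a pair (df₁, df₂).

degrees of freedom = [3, 24]

k = 4 groups, N = 28 total
df = (k−1, N−k) = (4−1, 28−4) = (3, 24)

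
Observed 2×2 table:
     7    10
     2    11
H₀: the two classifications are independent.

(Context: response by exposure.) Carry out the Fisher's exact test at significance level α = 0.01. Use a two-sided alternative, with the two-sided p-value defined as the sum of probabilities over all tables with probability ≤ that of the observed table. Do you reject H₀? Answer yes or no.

Margins: r₁=17, r₂=13, c₁=9, c₂=21, n=30
p_obs = C(17,7)·C(13,2)/C(30,9); sum pmf over tables with pmf ≤ p_obs
p-value (two-sided) = 0.22927
At α=0.01: p ≥ α → fail to reject H₀

reject H₀: no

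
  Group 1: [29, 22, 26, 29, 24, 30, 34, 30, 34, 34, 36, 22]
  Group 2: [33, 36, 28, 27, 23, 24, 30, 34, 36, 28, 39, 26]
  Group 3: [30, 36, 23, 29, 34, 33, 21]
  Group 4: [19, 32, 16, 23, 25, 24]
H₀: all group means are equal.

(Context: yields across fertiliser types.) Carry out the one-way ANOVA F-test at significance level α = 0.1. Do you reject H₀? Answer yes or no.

reject H₀: yes

Group means [29.17, 30.33, 29.43, 23.17], grand mean 28.622
SSB = Σnᵢ(x̄ᵢ−x̄)² = 221.822; SSW = ΣΣ(x−x̄ᵢ)² = 892.881
MSB = 221.822/3 = 73.9406; MSW = 892.881/33 = 27.0570
F = MSB/MSW = 2.7328
df = (3, 33)
p-value (upper-tail) = 0.05939
At α=0.1: p < α → reject H₀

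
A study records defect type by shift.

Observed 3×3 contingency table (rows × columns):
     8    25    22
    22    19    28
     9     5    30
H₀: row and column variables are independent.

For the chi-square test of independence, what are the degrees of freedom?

degrees of freedom = 4

df = (r−1)(c−1) = (3−1)·(3−1) = 4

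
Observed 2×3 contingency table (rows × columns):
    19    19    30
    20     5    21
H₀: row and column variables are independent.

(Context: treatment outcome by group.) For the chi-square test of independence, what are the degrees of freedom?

df = (r−1)(c−1) = (2−1)·(3−1) = 2

degrees of freedom = 2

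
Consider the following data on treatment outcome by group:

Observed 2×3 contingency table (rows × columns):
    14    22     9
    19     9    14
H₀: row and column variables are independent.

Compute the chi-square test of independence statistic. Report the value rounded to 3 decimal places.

Row totals [45, 42], col totals [33, 31, 23], n=87
χ² = (14−17.07)²/17.07 + (22−16.03)²/16.03 + (9−11.90)²/11.90 + (19−15.93)²/15.93 + (9−14.97)²/14.97 + (14−11.10)²/11.10 = 7.2013
df = 2

test statistic = 7.201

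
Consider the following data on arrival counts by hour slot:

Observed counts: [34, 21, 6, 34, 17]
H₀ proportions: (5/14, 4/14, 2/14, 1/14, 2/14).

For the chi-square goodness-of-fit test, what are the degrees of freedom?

df = k − 1 = 5 − 1 = 4

degrees of freedom = 4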